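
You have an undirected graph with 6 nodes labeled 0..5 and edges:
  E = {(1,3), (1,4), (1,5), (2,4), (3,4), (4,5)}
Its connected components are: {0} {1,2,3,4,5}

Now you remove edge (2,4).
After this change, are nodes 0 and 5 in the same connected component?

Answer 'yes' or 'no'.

Initial components: {0} {1,2,3,4,5}
Removing edge (2,4): it was a bridge — component count 2 -> 3.
New components: {0} {1,3,4,5} {2}
Are 0 and 5 in the same component? no

Answer: no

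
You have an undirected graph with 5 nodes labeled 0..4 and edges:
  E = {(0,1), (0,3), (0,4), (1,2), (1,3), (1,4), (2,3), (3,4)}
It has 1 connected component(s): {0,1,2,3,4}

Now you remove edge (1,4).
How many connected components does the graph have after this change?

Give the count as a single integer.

Initial component count: 1
Remove (1,4): not a bridge. Count unchanged: 1.
  After removal, components: {0,1,2,3,4}
New component count: 1

Answer: 1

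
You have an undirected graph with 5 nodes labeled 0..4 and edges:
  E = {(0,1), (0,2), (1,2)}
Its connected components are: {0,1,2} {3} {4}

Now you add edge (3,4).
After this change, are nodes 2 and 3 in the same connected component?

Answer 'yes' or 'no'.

Initial components: {0,1,2} {3} {4}
Adding edge (3,4): merges {3} and {4}.
New components: {0,1,2} {3,4}
Are 2 and 3 in the same component? no

Answer: no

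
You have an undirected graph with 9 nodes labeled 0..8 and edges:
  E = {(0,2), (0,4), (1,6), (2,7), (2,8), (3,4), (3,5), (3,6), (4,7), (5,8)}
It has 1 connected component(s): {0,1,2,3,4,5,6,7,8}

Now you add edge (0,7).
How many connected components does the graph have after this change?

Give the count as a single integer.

Initial component count: 1
Add (0,7): endpoints already in same component. Count unchanged: 1.
New component count: 1

Answer: 1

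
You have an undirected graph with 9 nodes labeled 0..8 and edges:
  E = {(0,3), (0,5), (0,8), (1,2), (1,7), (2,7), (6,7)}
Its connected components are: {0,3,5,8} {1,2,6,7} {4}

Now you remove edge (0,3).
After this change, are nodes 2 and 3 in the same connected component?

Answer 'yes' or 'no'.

Initial components: {0,3,5,8} {1,2,6,7} {4}
Removing edge (0,3): it was a bridge — component count 3 -> 4.
New components: {0,5,8} {1,2,6,7} {3} {4}
Are 2 and 3 in the same component? no

Answer: no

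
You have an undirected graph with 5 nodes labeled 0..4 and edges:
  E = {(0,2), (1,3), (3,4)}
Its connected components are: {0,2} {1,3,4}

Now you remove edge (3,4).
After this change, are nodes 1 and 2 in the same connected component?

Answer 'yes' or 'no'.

Initial components: {0,2} {1,3,4}
Removing edge (3,4): it was a bridge — component count 2 -> 3.
New components: {0,2} {1,3} {4}
Are 1 and 2 in the same component? no

Answer: no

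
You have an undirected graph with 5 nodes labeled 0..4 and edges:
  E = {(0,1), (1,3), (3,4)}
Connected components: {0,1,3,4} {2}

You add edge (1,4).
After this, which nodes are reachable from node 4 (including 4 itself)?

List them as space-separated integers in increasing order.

Before: nodes reachable from 4: {0,1,3,4}
Adding (1,4): both endpoints already in same component. Reachability from 4 unchanged.
After: nodes reachable from 4: {0,1,3,4}

Answer: 0 1 3 4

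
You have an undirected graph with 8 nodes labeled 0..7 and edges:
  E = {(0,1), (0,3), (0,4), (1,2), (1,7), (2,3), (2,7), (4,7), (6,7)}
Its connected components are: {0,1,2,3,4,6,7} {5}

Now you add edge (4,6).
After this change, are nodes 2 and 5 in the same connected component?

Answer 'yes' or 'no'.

Initial components: {0,1,2,3,4,6,7} {5}
Adding edge (4,6): both already in same component {0,1,2,3,4,6,7}. No change.
New components: {0,1,2,3,4,6,7} {5}
Are 2 and 5 in the same component? no

Answer: no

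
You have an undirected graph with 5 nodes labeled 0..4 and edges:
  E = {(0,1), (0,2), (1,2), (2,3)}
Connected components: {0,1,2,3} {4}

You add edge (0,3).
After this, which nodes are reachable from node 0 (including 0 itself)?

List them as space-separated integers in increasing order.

Before: nodes reachable from 0: {0,1,2,3}
Adding (0,3): both endpoints already in same component. Reachability from 0 unchanged.
After: nodes reachable from 0: {0,1,2,3}

Answer: 0 1 2 3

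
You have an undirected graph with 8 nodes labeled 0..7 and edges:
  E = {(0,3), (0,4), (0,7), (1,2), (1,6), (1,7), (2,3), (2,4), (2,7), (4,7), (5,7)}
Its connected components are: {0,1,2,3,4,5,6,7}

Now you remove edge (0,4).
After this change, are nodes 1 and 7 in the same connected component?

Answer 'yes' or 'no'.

Answer: yes

Derivation:
Initial components: {0,1,2,3,4,5,6,7}
Removing edge (0,4): not a bridge — component count unchanged at 1.
New components: {0,1,2,3,4,5,6,7}
Are 1 and 7 in the same component? yes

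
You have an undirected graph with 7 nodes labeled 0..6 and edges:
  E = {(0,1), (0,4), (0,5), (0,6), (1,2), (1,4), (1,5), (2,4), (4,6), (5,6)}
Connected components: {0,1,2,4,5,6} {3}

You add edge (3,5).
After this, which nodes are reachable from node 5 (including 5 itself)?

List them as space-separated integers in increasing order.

Answer: 0 1 2 3 4 5 6

Derivation:
Before: nodes reachable from 5: {0,1,2,4,5,6}
Adding (3,5): merges 5's component with another. Reachability grows.
After: nodes reachable from 5: {0,1,2,3,4,5,6}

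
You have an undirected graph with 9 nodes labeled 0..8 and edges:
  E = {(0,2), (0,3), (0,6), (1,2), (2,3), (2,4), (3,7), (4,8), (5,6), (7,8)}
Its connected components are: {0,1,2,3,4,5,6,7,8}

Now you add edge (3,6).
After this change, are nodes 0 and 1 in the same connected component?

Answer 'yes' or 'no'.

Initial components: {0,1,2,3,4,5,6,7,8}
Adding edge (3,6): both already in same component {0,1,2,3,4,5,6,7,8}. No change.
New components: {0,1,2,3,4,5,6,7,8}
Are 0 and 1 in the same component? yes

Answer: yes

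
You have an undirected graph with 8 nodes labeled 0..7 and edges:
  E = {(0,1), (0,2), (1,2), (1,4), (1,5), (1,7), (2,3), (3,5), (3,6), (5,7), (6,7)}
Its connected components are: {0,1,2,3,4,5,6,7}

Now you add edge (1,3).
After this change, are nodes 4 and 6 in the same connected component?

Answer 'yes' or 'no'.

Answer: yes

Derivation:
Initial components: {0,1,2,3,4,5,6,7}
Adding edge (1,3): both already in same component {0,1,2,3,4,5,6,7}. No change.
New components: {0,1,2,3,4,5,6,7}
Are 4 and 6 in the same component? yes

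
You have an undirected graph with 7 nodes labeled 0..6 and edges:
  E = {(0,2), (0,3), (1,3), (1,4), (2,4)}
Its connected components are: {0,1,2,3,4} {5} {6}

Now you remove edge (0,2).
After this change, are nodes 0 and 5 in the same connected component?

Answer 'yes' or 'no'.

Initial components: {0,1,2,3,4} {5} {6}
Removing edge (0,2): not a bridge — component count unchanged at 3.
New components: {0,1,2,3,4} {5} {6}
Are 0 and 5 in the same component? no

Answer: no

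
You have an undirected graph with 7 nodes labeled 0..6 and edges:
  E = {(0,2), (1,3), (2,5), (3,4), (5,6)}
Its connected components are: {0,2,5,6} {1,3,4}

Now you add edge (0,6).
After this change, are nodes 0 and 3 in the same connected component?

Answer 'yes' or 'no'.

Answer: no

Derivation:
Initial components: {0,2,5,6} {1,3,4}
Adding edge (0,6): both already in same component {0,2,5,6}. No change.
New components: {0,2,5,6} {1,3,4}
Are 0 and 3 in the same component? no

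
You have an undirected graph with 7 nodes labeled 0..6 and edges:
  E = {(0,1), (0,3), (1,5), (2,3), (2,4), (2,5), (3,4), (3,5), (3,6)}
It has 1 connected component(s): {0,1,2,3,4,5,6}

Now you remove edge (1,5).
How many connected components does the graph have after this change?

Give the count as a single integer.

Answer: 1

Derivation:
Initial component count: 1
Remove (1,5): not a bridge. Count unchanged: 1.
  After removal, components: {0,1,2,3,4,5,6}
New component count: 1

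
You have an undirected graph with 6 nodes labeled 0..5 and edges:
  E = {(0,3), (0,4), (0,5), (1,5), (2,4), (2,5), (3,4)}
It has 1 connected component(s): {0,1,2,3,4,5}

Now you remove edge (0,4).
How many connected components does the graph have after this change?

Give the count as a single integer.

Answer: 1

Derivation:
Initial component count: 1
Remove (0,4): not a bridge. Count unchanged: 1.
  After removal, components: {0,1,2,3,4,5}
New component count: 1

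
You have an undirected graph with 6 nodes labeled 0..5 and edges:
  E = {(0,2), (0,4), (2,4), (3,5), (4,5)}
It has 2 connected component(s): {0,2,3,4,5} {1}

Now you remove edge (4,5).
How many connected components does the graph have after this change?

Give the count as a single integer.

Answer: 3

Derivation:
Initial component count: 2
Remove (4,5): it was a bridge. Count increases: 2 -> 3.
  After removal, components: {0,2,4} {1} {3,5}
New component count: 3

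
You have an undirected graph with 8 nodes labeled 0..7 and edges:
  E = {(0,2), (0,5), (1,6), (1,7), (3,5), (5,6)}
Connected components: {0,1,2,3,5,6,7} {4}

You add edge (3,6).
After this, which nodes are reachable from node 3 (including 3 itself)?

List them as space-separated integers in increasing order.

Answer: 0 1 2 3 5 6 7

Derivation:
Before: nodes reachable from 3: {0,1,2,3,5,6,7}
Adding (3,6): both endpoints already in same component. Reachability from 3 unchanged.
After: nodes reachable from 3: {0,1,2,3,5,6,7}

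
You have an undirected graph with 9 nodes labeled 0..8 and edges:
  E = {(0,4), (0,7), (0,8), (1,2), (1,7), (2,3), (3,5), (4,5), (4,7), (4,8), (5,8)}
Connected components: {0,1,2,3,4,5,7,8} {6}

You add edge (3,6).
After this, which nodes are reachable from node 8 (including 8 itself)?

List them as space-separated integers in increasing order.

Answer: 0 1 2 3 4 5 6 7 8

Derivation:
Before: nodes reachable from 8: {0,1,2,3,4,5,7,8}
Adding (3,6): merges 8's component with another. Reachability grows.
After: nodes reachable from 8: {0,1,2,3,4,5,6,7,8}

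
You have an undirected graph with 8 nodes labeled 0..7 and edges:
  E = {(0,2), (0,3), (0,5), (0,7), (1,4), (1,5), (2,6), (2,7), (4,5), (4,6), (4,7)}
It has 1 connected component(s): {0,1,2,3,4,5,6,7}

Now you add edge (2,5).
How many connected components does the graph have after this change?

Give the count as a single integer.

Initial component count: 1
Add (2,5): endpoints already in same component. Count unchanged: 1.
New component count: 1

Answer: 1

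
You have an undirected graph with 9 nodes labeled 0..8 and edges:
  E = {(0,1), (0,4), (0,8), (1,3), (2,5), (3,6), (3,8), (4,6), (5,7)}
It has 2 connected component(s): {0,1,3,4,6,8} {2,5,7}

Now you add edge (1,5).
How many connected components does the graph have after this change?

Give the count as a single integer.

Answer: 1

Derivation:
Initial component count: 2
Add (1,5): merges two components. Count decreases: 2 -> 1.
New component count: 1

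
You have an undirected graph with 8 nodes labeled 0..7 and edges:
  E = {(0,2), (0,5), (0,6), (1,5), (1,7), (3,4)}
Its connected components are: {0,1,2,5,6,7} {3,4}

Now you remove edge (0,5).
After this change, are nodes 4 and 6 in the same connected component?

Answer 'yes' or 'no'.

Initial components: {0,1,2,5,6,7} {3,4}
Removing edge (0,5): it was a bridge — component count 2 -> 3.
New components: {0,2,6} {1,5,7} {3,4}
Are 4 and 6 in the same component? no

Answer: no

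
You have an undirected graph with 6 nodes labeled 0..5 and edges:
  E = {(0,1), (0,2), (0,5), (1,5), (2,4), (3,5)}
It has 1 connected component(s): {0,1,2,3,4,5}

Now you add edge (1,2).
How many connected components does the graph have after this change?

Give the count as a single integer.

Answer: 1

Derivation:
Initial component count: 1
Add (1,2): endpoints already in same component. Count unchanged: 1.
New component count: 1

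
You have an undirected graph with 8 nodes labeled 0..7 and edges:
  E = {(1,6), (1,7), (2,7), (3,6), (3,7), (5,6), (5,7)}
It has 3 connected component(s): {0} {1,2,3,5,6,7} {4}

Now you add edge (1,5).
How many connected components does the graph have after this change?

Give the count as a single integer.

Answer: 3

Derivation:
Initial component count: 3
Add (1,5): endpoints already in same component. Count unchanged: 3.
New component count: 3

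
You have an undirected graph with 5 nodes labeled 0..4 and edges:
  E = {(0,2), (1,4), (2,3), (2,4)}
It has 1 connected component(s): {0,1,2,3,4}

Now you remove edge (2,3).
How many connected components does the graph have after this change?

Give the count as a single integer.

Initial component count: 1
Remove (2,3): it was a bridge. Count increases: 1 -> 2.
  After removal, components: {0,1,2,4} {3}
New component count: 2

Answer: 2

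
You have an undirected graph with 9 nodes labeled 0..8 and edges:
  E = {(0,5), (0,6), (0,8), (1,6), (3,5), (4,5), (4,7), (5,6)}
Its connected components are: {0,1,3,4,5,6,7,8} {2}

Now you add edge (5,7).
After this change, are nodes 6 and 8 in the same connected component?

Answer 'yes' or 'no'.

Answer: yes

Derivation:
Initial components: {0,1,3,4,5,6,7,8} {2}
Adding edge (5,7): both already in same component {0,1,3,4,5,6,7,8}. No change.
New components: {0,1,3,4,5,6,7,8} {2}
Are 6 and 8 in the same component? yes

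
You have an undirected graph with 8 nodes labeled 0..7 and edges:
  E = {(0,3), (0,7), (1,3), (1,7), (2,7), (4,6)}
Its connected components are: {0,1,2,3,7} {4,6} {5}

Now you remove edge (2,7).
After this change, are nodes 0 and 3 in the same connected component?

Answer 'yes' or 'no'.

Initial components: {0,1,2,3,7} {4,6} {5}
Removing edge (2,7): it was a bridge — component count 3 -> 4.
New components: {0,1,3,7} {2} {4,6} {5}
Are 0 and 3 in the same component? yes

Answer: yes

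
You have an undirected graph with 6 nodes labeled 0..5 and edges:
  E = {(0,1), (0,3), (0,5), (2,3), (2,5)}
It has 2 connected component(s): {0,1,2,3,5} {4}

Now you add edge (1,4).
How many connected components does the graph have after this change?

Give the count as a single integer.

Answer: 1

Derivation:
Initial component count: 2
Add (1,4): merges two components. Count decreases: 2 -> 1.
New component count: 1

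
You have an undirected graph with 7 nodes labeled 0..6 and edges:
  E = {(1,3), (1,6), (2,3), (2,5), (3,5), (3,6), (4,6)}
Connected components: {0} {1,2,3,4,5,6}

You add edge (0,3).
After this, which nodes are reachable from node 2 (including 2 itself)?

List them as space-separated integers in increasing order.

Before: nodes reachable from 2: {1,2,3,4,5,6}
Adding (0,3): merges 2's component with another. Reachability grows.
After: nodes reachable from 2: {0,1,2,3,4,5,6}

Answer: 0 1 2 3 4 5 6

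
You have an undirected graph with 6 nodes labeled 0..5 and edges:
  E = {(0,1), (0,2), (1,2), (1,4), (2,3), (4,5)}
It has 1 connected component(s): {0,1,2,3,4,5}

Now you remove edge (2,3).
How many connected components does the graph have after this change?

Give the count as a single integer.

Answer: 2

Derivation:
Initial component count: 1
Remove (2,3): it was a bridge. Count increases: 1 -> 2.
  After removal, components: {0,1,2,4,5} {3}
New component count: 2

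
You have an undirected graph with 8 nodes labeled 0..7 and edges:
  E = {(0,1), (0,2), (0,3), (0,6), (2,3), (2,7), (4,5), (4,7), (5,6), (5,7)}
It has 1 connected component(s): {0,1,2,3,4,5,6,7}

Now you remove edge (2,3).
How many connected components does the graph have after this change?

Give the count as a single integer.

Answer: 1

Derivation:
Initial component count: 1
Remove (2,3): not a bridge. Count unchanged: 1.
  After removal, components: {0,1,2,3,4,5,6,7}
New component count: 1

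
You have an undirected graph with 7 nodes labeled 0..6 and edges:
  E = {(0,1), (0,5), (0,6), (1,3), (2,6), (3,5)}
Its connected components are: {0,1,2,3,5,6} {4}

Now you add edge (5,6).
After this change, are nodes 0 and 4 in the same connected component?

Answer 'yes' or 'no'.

Answer: no

Derivation:
Initial components: {0,1,2,3,5,6} {4}
Adding edge (5,6): both already in same component {0,1,2,3,5,6}. No change.
New components: {0,1,2,3,5,6} {4}
Are 0 and 4 in the same component? no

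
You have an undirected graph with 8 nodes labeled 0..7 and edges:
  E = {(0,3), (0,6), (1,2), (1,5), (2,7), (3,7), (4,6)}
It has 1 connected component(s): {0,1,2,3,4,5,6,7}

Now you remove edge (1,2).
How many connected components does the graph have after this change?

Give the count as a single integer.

Answer: 2

Derivation:
Initial component count: 1
Remove (1,2): it was a bridge. Count increases: 1 -> 2.
  After removal, components: {0,2,3,4,6,7} {1,5}
New component count: 2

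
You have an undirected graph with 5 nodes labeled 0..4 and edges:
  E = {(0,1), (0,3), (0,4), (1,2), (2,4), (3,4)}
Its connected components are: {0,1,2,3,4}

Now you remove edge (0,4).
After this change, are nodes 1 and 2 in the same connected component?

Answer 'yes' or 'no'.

Answer: yes

Derivation:
Initial components: {0,1,2,3,4}
Removing edge (0,4): not a bridge — component count unchanged at 1.
New components: {0,1,2,3,4}
Are 1 and 2 in the same component? yes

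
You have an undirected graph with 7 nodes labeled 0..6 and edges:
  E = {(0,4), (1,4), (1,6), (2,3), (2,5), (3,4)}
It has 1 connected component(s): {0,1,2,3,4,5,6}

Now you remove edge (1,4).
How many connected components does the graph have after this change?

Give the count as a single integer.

Answer: 2

Derivation:
Initial component count: 1
Remove (1,4): it was a bridge. Count increases: 1 -> 2.
  After removal, components: {0,2,3,4,5} {1,6}
New component count: 2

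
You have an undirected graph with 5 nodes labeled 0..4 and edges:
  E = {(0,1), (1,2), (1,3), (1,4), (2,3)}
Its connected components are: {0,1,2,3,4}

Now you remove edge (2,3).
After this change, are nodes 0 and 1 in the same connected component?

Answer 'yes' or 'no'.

Initial components: {0,1,2,3,4}
Removing edge (2,3): not a bridge — component count unchanged at 1.
New components: {0,1,2,3,4}
Are 0 and 1 in the same component? yes

Answer: yes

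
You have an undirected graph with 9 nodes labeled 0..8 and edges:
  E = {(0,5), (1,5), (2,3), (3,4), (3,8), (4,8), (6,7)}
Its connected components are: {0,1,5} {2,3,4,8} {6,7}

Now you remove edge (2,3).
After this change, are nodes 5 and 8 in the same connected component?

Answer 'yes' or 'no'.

Initial components: {0,1,5} {2,3,4,8} {6,7}
Removing edge (2,3): it was a bridge — component count 3 -> 4.
New components: {0,1,5} {2} {3,4,8} {6,7}
Are 5 and 8 in the same component? no

Answer: no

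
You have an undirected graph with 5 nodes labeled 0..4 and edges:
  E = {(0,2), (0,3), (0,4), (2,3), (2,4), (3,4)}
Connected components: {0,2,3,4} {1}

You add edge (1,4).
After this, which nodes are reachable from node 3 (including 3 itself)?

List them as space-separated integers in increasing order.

Answer: 0 1 2 3 4

Derivation:
Before: nodes reachable from 3: {0,2,3,4}
Adding (1,4): merges 3's component with another. Reachability grows.
After: nodes reachable from 3: {0,1,2,3,4}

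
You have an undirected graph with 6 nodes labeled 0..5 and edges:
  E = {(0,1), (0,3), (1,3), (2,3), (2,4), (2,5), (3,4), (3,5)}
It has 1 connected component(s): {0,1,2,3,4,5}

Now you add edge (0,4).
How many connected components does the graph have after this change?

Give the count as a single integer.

Answer: 1

Derivation:
Initial component count: 1
Add (0,4): endpoints already in same component. Count unchanged: 1.
New component count: 1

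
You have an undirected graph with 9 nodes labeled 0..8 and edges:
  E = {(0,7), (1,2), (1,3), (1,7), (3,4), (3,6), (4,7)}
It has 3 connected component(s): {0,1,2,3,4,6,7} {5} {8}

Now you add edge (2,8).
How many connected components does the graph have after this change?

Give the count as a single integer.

Initial component count: 3
Add (2,8): merges two components. Count decreases: 3 -> 2.
New component count: 2

Answer: 2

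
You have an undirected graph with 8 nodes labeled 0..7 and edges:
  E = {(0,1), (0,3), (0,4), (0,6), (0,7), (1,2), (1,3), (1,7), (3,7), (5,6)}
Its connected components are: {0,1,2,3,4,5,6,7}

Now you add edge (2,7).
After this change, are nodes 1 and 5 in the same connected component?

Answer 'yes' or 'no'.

Initial components: {0,1,2,3,4,5,6,7}
Adding edge (2,7): both already in same component {0,1,2,3,4,5,6,7}. No change.
New components: {0,1,2,3,4,5,6,7}
Are 1 and 5 in the same component? yes

Answer: yes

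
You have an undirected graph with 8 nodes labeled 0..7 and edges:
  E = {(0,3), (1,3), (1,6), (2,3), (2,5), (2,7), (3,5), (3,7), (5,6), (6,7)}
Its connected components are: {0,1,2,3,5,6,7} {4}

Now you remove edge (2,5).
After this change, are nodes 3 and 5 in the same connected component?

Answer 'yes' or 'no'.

Initial components: {0,1,2,3,5,6,7} {4}
Removing edge (2,5): not a bridge — component count unchanged at 2.
New components: {0,1,2,3,5,6,7} {4}
Are 3 and 5 in the same component? yes

Answer: yes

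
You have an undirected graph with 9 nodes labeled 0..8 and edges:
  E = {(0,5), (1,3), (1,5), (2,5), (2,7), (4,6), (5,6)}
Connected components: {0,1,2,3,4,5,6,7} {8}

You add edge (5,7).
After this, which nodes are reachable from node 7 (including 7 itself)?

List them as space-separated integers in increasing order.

Before: nodes reachable from 7: {0,1,2,3,4,5,6,7}
Adding (5,7): both endpoints already in same component. Reachability from 7 unchanged.
After: nodes reachable from 7: {0,1,2,3,4,5,6,7}

Answer: 0 1 2 3 4 5 6 7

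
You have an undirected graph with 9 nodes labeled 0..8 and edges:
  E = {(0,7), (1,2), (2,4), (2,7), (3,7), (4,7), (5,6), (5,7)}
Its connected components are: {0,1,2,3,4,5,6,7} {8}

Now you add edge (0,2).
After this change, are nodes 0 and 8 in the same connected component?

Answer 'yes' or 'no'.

Initial components: {0,1,2,3,4,5,6,7} {8}
Adding edge (0,2): both already in same component {0,1,2,3,4,5,6,7}. No change.
New components: {0,1,2,3,4,5,6,7} {8}
Are 0 and 8 in the same component? no

Answer: no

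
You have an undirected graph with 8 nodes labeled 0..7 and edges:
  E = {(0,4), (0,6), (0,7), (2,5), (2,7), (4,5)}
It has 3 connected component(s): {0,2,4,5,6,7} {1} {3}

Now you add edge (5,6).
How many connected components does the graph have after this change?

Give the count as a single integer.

Answer: 3

Derivation:
Initial component count: 3
Add (5,6): endpoints already in same component. Count unchanged: 3.
New component count: 3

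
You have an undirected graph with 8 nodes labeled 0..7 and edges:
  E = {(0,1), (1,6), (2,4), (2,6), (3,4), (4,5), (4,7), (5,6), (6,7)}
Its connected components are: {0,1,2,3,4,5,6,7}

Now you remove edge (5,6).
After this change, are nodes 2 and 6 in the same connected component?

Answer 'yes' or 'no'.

Initial components: {0,1,2,3,4,5,6,7}
Removing edge (5,6): not a bridge — component count unchanged at 1.
New components: {0,1,2,3,4,5,6,7}
Are 2 and 6 in the same component? yes

Answer: yes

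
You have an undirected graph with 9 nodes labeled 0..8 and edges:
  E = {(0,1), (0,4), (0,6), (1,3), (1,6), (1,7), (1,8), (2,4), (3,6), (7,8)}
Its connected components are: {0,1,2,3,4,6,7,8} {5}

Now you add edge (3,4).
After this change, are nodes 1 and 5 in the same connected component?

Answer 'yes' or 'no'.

Initial components: {0,1,2,3,4,6,7,8} {5}
Adding edge (3,4): both already in same component {0,1,2,3,4,6,7,8}. No change.
New components: {0,1,2,3,4,6,7,8} {5}
Are 1 and 5 in the same component? no

Answer: no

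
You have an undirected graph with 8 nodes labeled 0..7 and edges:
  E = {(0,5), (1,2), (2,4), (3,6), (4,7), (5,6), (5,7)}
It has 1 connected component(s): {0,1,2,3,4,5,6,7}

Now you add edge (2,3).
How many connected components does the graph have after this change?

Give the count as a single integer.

Answer: 1

Derivation:
Initial component count: 1
Add (2,3): endpoints already in same component. Count unchanged: 1.
New component count: 1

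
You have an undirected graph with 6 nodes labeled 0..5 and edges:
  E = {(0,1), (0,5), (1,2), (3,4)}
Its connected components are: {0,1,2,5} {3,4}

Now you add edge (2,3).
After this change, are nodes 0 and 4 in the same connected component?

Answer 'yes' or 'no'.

Answer: yes

Derivation:
Initial components: {0,1,2,5} {3,4}
Adding edge (2,3): merges {0,1,2,5} and {3,4}.
New components: {0,1,2,3,4,5}
Are 0 and 4 in the same component? yes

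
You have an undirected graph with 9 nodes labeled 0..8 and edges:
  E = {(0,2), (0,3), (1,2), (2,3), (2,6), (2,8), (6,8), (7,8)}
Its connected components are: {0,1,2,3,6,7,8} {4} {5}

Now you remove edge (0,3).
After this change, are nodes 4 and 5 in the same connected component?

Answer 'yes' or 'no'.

Initial components: {0,1,2,3,6,7,8} {4} {5}
Removing edge (0,3): not a bridge — component count unchanged at 3.
New components: {0,1,2,3,6,7,8} {4} {5}
Are 4 and 5 in the same component? no

Answer: no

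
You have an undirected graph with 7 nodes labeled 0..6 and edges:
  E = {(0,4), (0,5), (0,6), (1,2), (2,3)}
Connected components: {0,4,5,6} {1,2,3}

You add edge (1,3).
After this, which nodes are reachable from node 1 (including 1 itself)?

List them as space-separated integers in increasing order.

Before: nodes reachable from 1: {1,2,3}
Adding (1,3): both endpoints already in same component. Reachability from 1 unchanged.
After: nodes reachable from 1: {1,2,3}

Answer: 1 2 3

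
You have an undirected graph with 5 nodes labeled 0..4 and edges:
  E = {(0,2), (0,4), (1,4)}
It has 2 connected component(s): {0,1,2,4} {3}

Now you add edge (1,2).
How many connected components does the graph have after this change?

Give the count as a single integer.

Answer: 2

Derivation:
Initial component count: 2
Add (1,2): endpoints already in same component. Count unchanged: 2.
New component count: 2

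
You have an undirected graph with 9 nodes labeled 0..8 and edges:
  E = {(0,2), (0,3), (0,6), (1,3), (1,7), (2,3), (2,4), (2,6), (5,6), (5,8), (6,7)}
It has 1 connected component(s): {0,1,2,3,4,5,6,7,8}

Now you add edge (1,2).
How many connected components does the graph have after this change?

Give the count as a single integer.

Initial component count: 1
Add (1,2): endpoints already in same component. Count unchanged: 1.
New component count: 1

Answer: 1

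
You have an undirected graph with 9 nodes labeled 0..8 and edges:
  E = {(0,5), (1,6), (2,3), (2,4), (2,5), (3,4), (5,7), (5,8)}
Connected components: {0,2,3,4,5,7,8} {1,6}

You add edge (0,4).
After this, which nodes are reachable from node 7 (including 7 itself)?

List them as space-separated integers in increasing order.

Before: nodes reachable from 7: {0,2,3,4,5,7,8}
Adding (0,4): both endpoints already in same component. Reachability from 7 unchanged.
After: nodes reachable from 7: {0,2,3,4,5,7,8}

Answer: 0 2 3 4 5 7 8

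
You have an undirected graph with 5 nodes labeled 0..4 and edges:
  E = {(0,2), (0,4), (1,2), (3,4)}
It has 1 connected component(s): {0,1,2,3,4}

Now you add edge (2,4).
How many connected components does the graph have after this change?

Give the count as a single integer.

Answer: 1

Derivation:
Initial component count: 1
Add (2,4): endpoints already in same component. Count unchanged: 1.
New component count: 1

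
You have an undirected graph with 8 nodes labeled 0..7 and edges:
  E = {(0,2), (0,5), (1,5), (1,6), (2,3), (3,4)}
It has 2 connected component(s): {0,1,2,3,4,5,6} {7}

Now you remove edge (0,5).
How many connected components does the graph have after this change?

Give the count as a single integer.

Answer: 3

Derivation:
Initial component count: 2
Remove (0,5): it was a bridge. Count increases: 2 -> 3.
  After removal, components: {0,2,3,4} {1,5,6} {7}
New component count: 3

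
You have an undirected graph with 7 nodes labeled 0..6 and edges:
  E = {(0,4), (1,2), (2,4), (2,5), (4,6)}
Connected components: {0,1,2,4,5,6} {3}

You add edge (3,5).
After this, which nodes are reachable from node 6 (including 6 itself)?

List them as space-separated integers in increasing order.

Answer: 0 1 2 3 4 5 6

Derivation:
Before: nodes reachable from 6: {0,1,2,4,5,6}
Adding (3,5): merges 6's component with another. Reachability grows.
After: nodes reachable from 6: {0,1,2,3,4,5,6}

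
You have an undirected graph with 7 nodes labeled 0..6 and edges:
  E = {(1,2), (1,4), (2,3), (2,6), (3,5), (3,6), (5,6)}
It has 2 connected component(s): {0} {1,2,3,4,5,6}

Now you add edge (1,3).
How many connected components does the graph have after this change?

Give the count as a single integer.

Initial component count: 2
Add (1,3): endpoints already in same component. Count unchanged: 2.
New component count: 2

Answer: 2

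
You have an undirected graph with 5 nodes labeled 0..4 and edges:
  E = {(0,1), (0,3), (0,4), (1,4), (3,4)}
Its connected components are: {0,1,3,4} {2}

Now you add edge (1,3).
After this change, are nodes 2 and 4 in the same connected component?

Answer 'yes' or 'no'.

Answer: no

Derivation:
Initial components: {0,1,3,4} {2}
Adding edge (1,3): both already in same component {0,1,3,4}. No change.
New components: {0,1,3,4} {2}
Are 2 and 4 in the same component? no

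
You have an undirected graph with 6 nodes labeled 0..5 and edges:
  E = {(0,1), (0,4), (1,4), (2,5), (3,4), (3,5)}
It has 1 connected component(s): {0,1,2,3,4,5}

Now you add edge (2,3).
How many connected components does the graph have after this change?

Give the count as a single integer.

Initial component count: 1
Add (2,3): endpoints already in same component. Count unchanged: 1.
New component count: 1

Answer: 1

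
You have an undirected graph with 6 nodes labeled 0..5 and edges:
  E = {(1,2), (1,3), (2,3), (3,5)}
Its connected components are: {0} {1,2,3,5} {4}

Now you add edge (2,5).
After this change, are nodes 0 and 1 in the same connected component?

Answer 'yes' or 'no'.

Initial components: {0} {1,2,3,5} {4}
Adding edge (2,5): both already in same component {1,2,3,5}. No change.
New components: {0} {1,2,3,5} {4}
Are 0 and 1 in the same component? no

Answer: no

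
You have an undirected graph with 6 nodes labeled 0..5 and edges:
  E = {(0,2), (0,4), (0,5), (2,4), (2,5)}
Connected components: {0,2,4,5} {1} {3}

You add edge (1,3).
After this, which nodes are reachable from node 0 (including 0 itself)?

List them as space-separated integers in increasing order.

Before: nodes reachable from 0: {0,2,4,5}
Adding (1,3): merges two components, but neither contains 0. Reachability from 0 unchanged.
After: nodes reachable from 0: {0,2,4,5}

Answer: 0 2 4 5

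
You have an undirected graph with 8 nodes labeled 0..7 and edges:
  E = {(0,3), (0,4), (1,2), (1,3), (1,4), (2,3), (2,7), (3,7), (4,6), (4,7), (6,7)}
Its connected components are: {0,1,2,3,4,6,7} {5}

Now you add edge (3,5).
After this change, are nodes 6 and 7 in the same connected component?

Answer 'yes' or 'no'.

Answer: yes

Derivation:
Initial components: {0,1,2,3,4,6,7} {5}
Adding edge (3,5): merges {0,1,2,3,4,6,7} and {5}.
New components: {0,1,2,3,4,5,6,7}
Are 6 and 7 in the same component? yes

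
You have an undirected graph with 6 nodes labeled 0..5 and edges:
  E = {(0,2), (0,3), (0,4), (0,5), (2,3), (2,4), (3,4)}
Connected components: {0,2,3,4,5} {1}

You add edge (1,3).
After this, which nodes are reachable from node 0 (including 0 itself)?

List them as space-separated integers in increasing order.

Answer: 0 1 2 3 4 5

Derivation:
Before: nodes reachable from 0: {0,2,3,4,5}
Adding (1,3): merges 0's component with another. Reachability grows.
After: nodes reachable from 0: {0,1,2,3,4,5}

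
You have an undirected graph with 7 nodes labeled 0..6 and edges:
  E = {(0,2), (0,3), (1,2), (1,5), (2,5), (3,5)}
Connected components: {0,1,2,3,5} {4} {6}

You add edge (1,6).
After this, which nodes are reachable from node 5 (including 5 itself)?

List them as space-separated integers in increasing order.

Answer: 0 1 2 3 5 6

Derivation:
Before: nodes reachable from 5: {0,1,2,3,5}
Adding (1,6): merges 5's component with another. Reachability grows.
After: nodes reachable from 5: {0,1,2,3,5,6}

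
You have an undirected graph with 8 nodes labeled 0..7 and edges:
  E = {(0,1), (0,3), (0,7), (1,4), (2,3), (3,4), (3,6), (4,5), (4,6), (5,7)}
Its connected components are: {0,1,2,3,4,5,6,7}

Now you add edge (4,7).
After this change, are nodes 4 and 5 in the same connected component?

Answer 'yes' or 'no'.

Answer: yes

Derivation:
Initial components: {0,1,2,3,4,5,6,7}
Adding edge (4,7): both already in same component {0,1,2,3,4,5,6,7}. No change.
New components: {0,1,2,3,4,5,6,7}
Are 4 and 5 in the same component? yes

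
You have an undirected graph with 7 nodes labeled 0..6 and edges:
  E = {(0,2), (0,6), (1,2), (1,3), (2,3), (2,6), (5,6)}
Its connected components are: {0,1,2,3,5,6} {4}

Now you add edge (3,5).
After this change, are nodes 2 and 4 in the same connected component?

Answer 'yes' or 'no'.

Initial components: {0,1,2,3,5,6} {4}
Adding edge (3,5): both already in same component {0,1,2,3,5,6}. No change.
New components: {0,1,2,3,5,6} {4}
Are 2 and 4 in the same component? no

Answer: no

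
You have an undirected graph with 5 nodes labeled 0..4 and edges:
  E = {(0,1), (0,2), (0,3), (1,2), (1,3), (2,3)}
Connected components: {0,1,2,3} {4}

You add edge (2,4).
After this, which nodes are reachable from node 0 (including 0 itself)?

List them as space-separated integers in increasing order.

Before: nodes reachable from 0: {0,1,2,3}
Adding (2,4): merges 0's component with another. Reachability grows.
After: nodes reachable from 0: {0,1,2,3,4}

Answer: 0 1 2 3 4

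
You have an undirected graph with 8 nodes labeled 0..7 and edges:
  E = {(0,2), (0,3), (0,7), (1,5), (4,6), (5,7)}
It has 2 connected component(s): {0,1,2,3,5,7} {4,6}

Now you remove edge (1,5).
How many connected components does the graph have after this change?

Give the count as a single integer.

Initial component count: 2
Remove (1,5): it was a bridge. Count increases: 2 -> 3.
  After removal, components: {0,2,3,5,7} {1} {4,6}
New component count: 3

Answer: 3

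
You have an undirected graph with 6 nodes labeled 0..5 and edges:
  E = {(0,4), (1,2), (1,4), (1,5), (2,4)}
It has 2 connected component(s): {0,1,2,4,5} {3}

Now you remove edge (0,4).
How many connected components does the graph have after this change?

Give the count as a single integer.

Answer: 3

Derivation:
Initial component count: 2
Remove (0,4): it was a bridge. Count increases: 2 -> 3.
  After removal, components: {0} {1,2,4,5} {3}
New component count: 3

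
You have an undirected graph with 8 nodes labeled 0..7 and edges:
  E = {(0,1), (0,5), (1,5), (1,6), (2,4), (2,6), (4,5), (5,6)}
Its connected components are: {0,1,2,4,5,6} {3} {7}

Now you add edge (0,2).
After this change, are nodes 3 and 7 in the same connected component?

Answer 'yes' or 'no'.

Answer: no

Derivation:
Initial components: {0,1,2,4,5,6} {3} {7}
Adding edge (0,2): both already in same component {0,1,2,4,5,6}. No change.
New components: {0,1,2,4,5,6} {3} {7}
Are 3 and 7 in the same component? no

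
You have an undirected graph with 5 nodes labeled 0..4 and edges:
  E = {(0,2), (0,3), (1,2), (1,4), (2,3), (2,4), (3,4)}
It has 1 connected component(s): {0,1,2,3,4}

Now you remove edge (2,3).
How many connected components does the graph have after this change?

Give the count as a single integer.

Answer: 1

Derivation:
Initial component count: 1
Remove (2,3): not a bridge. Count unchanged: 1.
  After removal, components: {0,1,2,3,4}
New component count: 1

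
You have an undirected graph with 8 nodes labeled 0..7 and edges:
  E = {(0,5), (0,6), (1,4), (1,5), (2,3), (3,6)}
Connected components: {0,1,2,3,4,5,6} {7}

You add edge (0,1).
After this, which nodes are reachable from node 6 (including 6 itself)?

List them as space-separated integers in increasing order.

Answer: 0 1 2 3 4 5 6

Derivation:
Before: nodes reachable from 6: {0,1,2,3,4,5,6}
Adding (0,1): both endpoints already in same component. Reachability from 6 unchanged.
After: nodes reachable from 6: {0,1,2,3,4,5,6}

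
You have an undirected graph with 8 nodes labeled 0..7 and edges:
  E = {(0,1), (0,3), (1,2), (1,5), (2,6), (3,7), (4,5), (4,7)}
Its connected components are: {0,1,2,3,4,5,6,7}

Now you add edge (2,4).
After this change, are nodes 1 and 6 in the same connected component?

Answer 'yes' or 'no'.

Answer: yes

Derivation:
Initial components: {0,1,2,3,4,5,6,7}
Adding edge (2,4): both already in same component {0,1,2,3,4,5,6,7}. No change.
New components: {0,1,2,3,4,5,6,7}
Are 1 and 6 in the same component? yes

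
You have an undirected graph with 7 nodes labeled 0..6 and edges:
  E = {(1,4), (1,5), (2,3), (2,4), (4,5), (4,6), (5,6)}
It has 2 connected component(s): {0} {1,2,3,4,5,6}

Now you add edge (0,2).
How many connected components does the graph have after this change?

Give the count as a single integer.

Answer: 1

Derivation:
Initial component count: 2
Add (0,2): merges two components. Count decreases: 2 -> 1.
New component count: 1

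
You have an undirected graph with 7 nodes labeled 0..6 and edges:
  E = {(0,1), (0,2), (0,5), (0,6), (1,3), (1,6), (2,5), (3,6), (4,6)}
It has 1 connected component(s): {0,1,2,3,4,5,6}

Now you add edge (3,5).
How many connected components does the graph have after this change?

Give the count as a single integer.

Initial component count: 1
Add (3,5): endpoints already in same component. Count unchanged: 1.
New component count: 1

Answer: 1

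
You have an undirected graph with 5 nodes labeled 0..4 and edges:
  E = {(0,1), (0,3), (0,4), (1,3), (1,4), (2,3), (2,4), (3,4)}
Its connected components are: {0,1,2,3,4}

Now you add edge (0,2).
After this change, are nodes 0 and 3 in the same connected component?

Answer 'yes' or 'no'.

Initial components: {0,1,2,3,4}
Adding edge (0,2): both already in same component {0,1,2,3,4}. No change.
New components: {0,1,2,3,4}
Are 0 and 3 in the same component? yes

Answer: yes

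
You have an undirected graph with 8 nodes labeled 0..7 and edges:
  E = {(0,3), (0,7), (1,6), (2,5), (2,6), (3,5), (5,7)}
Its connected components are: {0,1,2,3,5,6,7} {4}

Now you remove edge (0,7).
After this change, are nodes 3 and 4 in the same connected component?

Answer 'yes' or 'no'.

Answer: no

Derivation:
Initial components: {0,1,2,3,5,6,7} {4}
Removing edge (0,7): not a bridge — component count unchanged at 2.
New components: {0,1,2,3,5,6,7} {4}
Are 3 and 4 in the same component? no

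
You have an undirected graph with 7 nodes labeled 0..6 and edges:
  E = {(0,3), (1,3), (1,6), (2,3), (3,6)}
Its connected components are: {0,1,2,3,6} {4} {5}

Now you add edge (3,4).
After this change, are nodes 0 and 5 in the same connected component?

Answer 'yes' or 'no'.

Initial components: {0,1,2,3,6} {4} {5}
Adding edge (3,4): merges {0,1,2,3,6} and {4}.
New components: {0,1,2,3,4,6} {5}
Are 0 and 5 in the same component? no

Answer: no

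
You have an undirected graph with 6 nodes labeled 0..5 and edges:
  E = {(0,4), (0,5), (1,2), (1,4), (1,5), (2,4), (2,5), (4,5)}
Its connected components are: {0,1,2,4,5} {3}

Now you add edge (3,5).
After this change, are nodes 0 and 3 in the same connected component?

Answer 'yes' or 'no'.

Initial components: {0,1,2,4,5} {3}
Adding edge (3,5): merges {3} and {0,1,2,4,5}.
New components: {0,1,2,3,4,5}
Are 0 and 3 in the same component? yes

Answer: yes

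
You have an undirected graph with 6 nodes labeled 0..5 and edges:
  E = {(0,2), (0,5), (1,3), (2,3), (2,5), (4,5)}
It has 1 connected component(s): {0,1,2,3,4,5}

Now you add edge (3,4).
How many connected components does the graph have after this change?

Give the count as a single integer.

Answer: 1

Derivation:
Initial component count: 1
Add (3,4): endpoints already in same component. Count unchanged: 1.
New component count: 1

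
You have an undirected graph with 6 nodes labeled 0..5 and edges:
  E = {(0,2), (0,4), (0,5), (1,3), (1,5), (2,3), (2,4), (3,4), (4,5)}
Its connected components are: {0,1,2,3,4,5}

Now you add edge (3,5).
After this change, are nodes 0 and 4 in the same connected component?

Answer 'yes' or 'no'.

Answer: yes

Derivation:
Initial components: {0,1,2,3,4,5}
Adding edge (3,5): both already in same component {0,1,2,3,4,5}. No change.
New components: {0,1,2,3,4,5}
Are 0 and 4 in the same component? yes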